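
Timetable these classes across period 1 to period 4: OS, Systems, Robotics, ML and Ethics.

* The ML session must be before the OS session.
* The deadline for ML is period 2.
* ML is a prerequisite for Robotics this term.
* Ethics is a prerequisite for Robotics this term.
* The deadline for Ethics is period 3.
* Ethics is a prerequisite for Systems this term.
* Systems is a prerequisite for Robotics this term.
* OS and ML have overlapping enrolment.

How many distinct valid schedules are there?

Splitting on OS: it can be period 2 (4), period 3 (8), period 4 (8). Listing each branch's schedules as (Systems, Robotics, ML, Ethics) by period number:
OS=period 2: (2,3,1,1) (2,4,1,1) (3,4,1,1) (3,4,1,2) — 4.
OS=period 3: (2,3,1,1) (2,3,2,1) (2,4,1,1) (2,4,2,1) (3,4,1,1) (3,4,1,2) (3,4,2,1) (3,4,2,2) — 8.
OS=period 4: (2,3,1,1) (2,3,2,1) (2,4,1,1) (2,4,2,1) (3,4,1,1) (3,4,1,2) (3,4,2,1) (3,4,2,2) — 8.
Summing: 4 + 8 + 8 = 20.

20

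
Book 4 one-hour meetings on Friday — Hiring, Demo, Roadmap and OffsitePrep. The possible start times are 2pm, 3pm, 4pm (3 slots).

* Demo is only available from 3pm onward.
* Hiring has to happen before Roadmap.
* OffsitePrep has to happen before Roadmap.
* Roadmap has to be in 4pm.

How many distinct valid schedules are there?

Splitting on Hiring: it can be 2pm (4), 3pm (4). Listing each branch's schedules as (Demo, Roadmap, OffsitePrep):
Hiring=2pm: (3pm,4pm,2pm) (3pm,4pm,3pm) (4pm,4pm,2pm) (4pm,4pm,3pm) — 4.
Hiring=3pm: (3pm,4pm,2pm) (3pm,4pm,3pm) (4pm,4pm,2pm) (4pm,4pm,3pm) — 4.
Summing: 4 + 4 = 8.

8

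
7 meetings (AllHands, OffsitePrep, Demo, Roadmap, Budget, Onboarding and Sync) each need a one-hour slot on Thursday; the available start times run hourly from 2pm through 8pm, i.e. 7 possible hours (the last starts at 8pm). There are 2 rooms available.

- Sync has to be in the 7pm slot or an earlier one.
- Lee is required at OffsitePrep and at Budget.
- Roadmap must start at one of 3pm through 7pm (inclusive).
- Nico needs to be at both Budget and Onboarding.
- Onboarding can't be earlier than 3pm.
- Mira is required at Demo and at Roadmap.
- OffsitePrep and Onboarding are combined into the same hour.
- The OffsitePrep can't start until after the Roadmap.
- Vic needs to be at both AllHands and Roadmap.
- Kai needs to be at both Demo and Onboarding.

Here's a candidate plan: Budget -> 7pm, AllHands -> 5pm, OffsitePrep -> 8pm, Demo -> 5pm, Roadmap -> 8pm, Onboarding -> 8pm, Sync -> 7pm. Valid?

Invalid. Roadmap must start at one of 3pm through 7pm (inclusive).

The OffsitePrep can't start until after the Roadmap — violated.
Mira is required at Demo and at Roadmap — holds.
Nico needs to be at both Budget and Onboarding — holds.
Sync has to be in the 7pm slot or an earlier one — holds.
Onboarding can't be earlier than 3pm — holds.
There are 2 rooms available — violated.
Roadmap must start at one of 3pm through 7pm (inclusive) — violated.
OffsitePrep and Onboarding are combined into the same hour — holds.
Lee is required at OffsitePrep and at Budget — holds.
Vic needs to be at both AllHands and Roadmap — holds.
Kai needs to be at both Demo and Onboarding — holds.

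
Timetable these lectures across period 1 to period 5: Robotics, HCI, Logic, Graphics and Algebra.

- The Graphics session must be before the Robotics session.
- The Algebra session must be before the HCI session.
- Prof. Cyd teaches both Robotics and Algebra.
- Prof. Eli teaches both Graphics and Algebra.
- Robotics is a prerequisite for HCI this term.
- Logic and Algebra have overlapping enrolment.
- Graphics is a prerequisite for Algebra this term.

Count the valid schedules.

Splitting on Robotics: it can be period 2 (12), period 3 (16), period 4 (12). Listing each branch's schedules as (HCI, Logic, Graphics, Algebra) by period number:
Robotics=period 2: (4,1,1,3) (4,2,1,3) (4,4,1,3) (4,5,1,3) (5,1,1,3) (5,1,1,4) (5,2,1,3) (5,2,1,4) (5,3,1,4) (5,4,1,3) (5,5,1,3) (5,5,1,4) — 12.
Robotics=period 3: (4,1,1,2) (4,3,1,2) (4,4,1,2) (4,5,1,2) (5,1,1,2) (5,1,1,4) (5,1,2,4) (5,2,1,4) (5,2,2,4) (5,3,1,2) (5,3,1,4) (5,3,2,4) (5,4,1,2) (5,5,1,2) (5,5,1,4) (5,5,2,4) — 16.
Robotics=period 4: (5,1,1,2) (5,1,1,3) (5,1,2,3) (5,2,1,3) (5,2,2,3) (5,3,1,2) (5,4,1,2) (5,4,1,3) (5,4,2,3) (5,5,1,2) (5,5,1,3) (5,5,2,3) — 12.
Summing: 12 + 16 + 12 = 40.

40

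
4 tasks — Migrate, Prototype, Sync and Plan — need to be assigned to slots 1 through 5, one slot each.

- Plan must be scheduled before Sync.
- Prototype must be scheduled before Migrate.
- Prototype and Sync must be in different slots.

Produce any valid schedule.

Sync -> 2; Plan -> 1; Migrate -> 2; Prototype -> 1

Checking: Prototype(1) before Migrate(2); Plan(1) before Sync(2); Prototype(1) != Sync(2).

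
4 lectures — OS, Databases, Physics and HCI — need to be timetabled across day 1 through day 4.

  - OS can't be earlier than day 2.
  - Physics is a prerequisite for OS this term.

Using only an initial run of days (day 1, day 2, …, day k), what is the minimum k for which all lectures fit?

The precedence chain requires at least 2 distinct days.
2 works (last occupied day: day 2): for example Databases -> day 1; OS -> day 2; HCI -> day 1; Physics -> day 1.

2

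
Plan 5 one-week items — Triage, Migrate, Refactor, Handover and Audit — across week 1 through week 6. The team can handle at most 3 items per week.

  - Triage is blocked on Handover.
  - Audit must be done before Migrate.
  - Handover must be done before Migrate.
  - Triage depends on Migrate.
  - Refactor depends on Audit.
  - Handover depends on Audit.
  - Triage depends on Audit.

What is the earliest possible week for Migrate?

week 3

Precedence pushes Migrate to at least week 3; downstream work caps Migrate at week 5.
Migrate at week 3 is achievable: Refactor -> week 2, Handover -> week 2, Triage -> week 4, Audit -> week 1, Migrate -> week 3.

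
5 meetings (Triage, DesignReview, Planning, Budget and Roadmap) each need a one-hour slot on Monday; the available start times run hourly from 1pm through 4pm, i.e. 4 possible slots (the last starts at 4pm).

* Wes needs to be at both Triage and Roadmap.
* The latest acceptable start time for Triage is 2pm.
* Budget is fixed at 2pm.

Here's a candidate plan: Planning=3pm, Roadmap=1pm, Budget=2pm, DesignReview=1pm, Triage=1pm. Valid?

Wes needs to be at both Triage and Roadmap — violated.
The latest acceptable start time for Triage is 2pm — holds.
Budget is fixed at 2pm — holds.

No. Wes needs to be at both Triage and Roadmap is not satisfied.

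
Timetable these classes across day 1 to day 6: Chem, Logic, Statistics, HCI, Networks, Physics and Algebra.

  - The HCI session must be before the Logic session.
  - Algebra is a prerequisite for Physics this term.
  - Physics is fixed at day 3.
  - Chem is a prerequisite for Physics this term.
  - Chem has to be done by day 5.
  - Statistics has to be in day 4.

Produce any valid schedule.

Chem in day 1; Statistics in day 4; Networks in day 1; Logic in day 2; Physics in day 3; Algebra in day 1; HCI in day 1

Checking: HCI(day 1) before Logic(day 2); Algebra(day 1) before Physics(day 3); Chem(day 1) before Physics(day 3); Statistics=day 4 in [day 4,day 4]; Chem=day 1 in [day 1,day 5]; Physics=day 3 in [day 3,day 3].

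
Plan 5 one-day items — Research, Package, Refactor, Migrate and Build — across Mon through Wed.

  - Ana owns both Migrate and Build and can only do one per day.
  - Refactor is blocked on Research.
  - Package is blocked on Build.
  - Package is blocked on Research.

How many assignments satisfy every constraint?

Splitting on Research: it can be Mon (12), Tue (4). Listing each branch's schedules as (Package, Refactor, Migrate, Build):
Research=Mon: (Tue,Tue,Tue,Mon) (Tue,Tue,Wed,Mon) (Tue,Wed,Tue,Mon) (Tue,Wed,Wed,Mon) (Wed,Tue,Mon,Tue) (Wed,Tue,Tue,Mon) (Wed,Tue,Wed,Mon) (Wed,Tue,Wed,Tue) (Wed,Wed,Mon,Tue) (Wed,Wed,Tue,Mon) (Wed,Wed,Wed,Mon) (Wed,Wed,Wed,Tue) — 12.
Research=Tue: (Wed,Wed,Mon,Tue) (Wed,Wed,Tue,Mon) (Wed,Wed,Wed,Mon) (Wed,Wed,Wed,Tue) — 4.
Summing: 12 + 4 = 16.

16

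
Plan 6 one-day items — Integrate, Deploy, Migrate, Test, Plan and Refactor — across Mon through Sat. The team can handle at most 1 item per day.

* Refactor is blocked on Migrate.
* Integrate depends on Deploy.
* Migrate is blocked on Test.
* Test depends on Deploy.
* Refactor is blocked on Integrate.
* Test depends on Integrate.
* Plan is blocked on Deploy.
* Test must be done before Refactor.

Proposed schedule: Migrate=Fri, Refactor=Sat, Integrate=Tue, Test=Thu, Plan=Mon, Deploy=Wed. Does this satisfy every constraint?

Invalid. Plan is blocked on Deploy.

Refactor is blocked on Migrate — holds.
The team can handle at most 1 item per day — holds.
Plan is blocked on Deploy — violated.
Refactor is blocked on Integrate — holds.
Integrate depends on Deploy — violated.
Test must be done before Refactor — holds.
Test depends on Deploy — holds.
Migrate is blocked on Test — holds.
Test depends on Integrate — holds.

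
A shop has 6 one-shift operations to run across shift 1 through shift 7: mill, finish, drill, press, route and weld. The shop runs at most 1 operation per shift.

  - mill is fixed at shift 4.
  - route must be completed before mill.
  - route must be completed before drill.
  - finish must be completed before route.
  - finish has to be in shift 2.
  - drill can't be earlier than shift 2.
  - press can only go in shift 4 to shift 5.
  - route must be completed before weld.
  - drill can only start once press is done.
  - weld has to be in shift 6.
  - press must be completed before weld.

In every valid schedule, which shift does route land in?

finish is fixed at shift 2 and must come before route, so route is at least shift 3.
mill is fixed at shift 4 and must come after route, so route is at most shift 3.
So route must be shift 3.

shift 3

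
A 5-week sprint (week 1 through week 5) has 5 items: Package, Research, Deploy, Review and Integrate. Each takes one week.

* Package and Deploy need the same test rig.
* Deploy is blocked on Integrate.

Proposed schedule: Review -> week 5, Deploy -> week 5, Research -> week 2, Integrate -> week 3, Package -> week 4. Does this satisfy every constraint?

Yes, all constraints hold

Package and Deploy need the same test rig — holds.
Deploy is blocked on Integrate — holds.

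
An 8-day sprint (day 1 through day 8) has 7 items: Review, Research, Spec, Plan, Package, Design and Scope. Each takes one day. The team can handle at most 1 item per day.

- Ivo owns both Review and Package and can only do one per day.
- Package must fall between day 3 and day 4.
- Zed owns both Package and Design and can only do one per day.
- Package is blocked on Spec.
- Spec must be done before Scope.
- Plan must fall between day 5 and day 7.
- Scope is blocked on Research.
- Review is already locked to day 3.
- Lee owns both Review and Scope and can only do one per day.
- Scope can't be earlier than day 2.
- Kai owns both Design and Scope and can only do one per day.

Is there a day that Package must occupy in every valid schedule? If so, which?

day 4

Package is available from day 3; Package's own window allows nothing later than day 4.
So Package is pinned to day 4.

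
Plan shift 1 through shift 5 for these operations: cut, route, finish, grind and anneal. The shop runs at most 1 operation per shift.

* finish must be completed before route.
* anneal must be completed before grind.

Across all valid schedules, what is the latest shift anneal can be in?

Downstream work caps anneal at shift 4.
anneal at shift 4 is achievable: cut=shift 3; grind=shift 5; finish=shift 1; anneal=shift 4; route=shift 2.

shift 4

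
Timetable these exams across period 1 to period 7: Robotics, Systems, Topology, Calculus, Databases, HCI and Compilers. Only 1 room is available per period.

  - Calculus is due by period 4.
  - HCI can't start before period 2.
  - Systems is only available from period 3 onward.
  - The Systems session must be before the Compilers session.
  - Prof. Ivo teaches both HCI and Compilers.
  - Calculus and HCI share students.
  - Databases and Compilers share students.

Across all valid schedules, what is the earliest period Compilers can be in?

Precedence pushes Compilers to at least period 4.
Compilers at period 4 is achievable: Robotics -> period 5; Compilers -> period 4; Systems -> period 3; HCI -> period 2; Calculus -> period 1; Databases -> period 7; Topology -> period 6.

period 4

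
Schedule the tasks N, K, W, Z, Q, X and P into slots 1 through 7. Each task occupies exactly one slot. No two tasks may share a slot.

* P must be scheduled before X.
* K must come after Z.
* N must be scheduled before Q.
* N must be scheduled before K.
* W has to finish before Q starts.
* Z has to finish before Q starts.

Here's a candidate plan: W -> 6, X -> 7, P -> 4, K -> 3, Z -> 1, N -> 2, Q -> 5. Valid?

P must be scheduled before X — holds.
N must be scheduled before Q — holds.
W has to finish before Q starts — violated.
N must be scheduled before K — holds.
No two tasks may share a slot — holds.
K must come after Z — holds.
Z has to finish before Q starts — holds.

No — it violates: W has to finish before Q starts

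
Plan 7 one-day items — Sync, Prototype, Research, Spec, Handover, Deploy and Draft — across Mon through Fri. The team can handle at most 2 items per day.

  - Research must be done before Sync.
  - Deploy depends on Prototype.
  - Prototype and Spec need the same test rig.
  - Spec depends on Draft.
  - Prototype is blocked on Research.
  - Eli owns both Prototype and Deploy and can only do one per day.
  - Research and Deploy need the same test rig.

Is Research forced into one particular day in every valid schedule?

Research can be Mon (e.g. Draft in Mon, Spec in Wed, Prototype in Tue, Sync in Tue, Deploy in Wed, Handover in Thu, Research in Mon) or Tue (e.g. Deploy=Thu, Draft=Mon, Research=Tue, Spec=Tue, Handover=Mon, Prototype=Wed, Sync=Wed).

No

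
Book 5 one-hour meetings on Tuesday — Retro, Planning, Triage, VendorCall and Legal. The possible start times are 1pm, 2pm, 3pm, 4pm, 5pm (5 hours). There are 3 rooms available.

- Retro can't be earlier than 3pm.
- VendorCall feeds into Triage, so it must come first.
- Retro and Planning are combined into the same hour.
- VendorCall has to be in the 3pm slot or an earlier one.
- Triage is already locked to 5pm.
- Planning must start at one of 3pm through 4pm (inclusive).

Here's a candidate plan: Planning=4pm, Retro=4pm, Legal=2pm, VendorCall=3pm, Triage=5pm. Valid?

Yes

Triage is already locked to 5pm — holds.
Retro and Planning are combined into the same hour — holds.
VendorCall feeds into Triage, so it must come first — holds.
There are 3 rooms available — holds.
VendorCall has to be in the 3pm slot or an earlier one — holds.
Retro can't be earlier than 3pm — holds.
Planning must start at one of 3pm through 4pm (inclusive) — holds.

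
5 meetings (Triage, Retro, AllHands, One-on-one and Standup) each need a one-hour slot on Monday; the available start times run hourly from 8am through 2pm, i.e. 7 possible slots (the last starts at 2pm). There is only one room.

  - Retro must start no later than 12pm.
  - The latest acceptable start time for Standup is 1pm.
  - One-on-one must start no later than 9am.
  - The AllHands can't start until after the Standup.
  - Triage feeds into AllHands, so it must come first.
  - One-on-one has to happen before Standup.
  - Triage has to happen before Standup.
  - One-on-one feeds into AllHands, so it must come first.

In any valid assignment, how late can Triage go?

Downstream work caps Triage at 12pm.
Triage at 12pm is achievable: One-on-one -> 8am; AllHands -> 2pm; Retro -> 9am; Triage -> 12pm; Standup -> 1pm.

12pm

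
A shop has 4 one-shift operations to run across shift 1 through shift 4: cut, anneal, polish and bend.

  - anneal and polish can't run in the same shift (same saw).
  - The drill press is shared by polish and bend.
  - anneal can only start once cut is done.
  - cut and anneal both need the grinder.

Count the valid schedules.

Splitting on cut: it can be shift 1 (27), shift 2 (18), shift 3 (9). Listing each branch's schedules as (anneal, polish, bend) by shift number:
cut=shift 1: (2,1,2) (2,1,3) (2,1,4) (2,3,1) (2,3,2) (2,3,4) (2,4,1) (2,4,2) (2,4,3) (3,1,2) (3,1,3) (3,1,4) (3,2,1) (3,2,3) (3,2,4) (3,4,1) (3,4,2) (3,4,3) (4,1,2) (4,1,3) (4,1,4) (4,2,1) (4,2,3) (4,2,4) (4,3,1) (4,3,2) (4,3,4) — 27.
cut=shift 2: (3,1,2) (3,1,3) (3,1,4) (3,2,1) (3,2,3) (3,2,4) (3,4,1) (3,4,2) (3,4,3) (4,1,2) (4,1,3) (4,1,4) (4,2,1) (4,2,3) (4,2,4) (4,3,1) (4,3,2) (4,3,4) — 18.
cut=shift 3: (4,1,2) (4,1,3) (4,1,4) (4,2,1) (4,2,3) (4,2,4) (4,3,1) (4,3,2) (4,3,4) — 9.
Summing: 27 + 18 + 9 = 54.

54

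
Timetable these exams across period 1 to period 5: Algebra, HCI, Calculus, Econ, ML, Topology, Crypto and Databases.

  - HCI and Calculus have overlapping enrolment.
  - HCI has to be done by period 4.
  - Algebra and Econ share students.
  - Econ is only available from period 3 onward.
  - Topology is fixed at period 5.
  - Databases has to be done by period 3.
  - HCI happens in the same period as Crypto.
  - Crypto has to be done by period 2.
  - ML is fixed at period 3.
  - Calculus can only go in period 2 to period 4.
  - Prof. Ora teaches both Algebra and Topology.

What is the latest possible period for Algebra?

period 4

Algebra at period 4 is achievable: ML=period 3, Topology=period 5, HCI=period 1, Calculus=period 2, Databases=period 1, Crypto=period 1, Algebra=period 4, Econ=period 3.
Nothing later works — the conflict constraints rule out every period after period 4.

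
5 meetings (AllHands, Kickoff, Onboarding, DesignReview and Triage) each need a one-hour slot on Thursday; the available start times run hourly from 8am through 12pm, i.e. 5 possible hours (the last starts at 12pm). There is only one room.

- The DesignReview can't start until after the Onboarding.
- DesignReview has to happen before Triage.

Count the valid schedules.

20

Splitting on AllHands: it can be 8am (4), 9am (4), 10am (4), 11am (4), 12pm (4). Listing each branch's schedules as (Kickoff, Onboarding, DesignReview, Triage):
AllHands=8am: (9am,10am,11am,12pm) (10am,9am,11am,12pm) (11am,9am,10am,12pm) (12pm,9am,10am,11am) — 4.
AllHands=9am: (8am,10am,11am,12pm) (10am,8am,11am,12pm) (11am,8am,10am,12pm) (12pm,8am,10am,11am) — 4.
AllHands=10am: (8am,9am,11am,12pm) (9am,8am,11am,12pm) (11am,8am,9am,12pm) (12pm,8am,9am,11am) — 4.
AllHands=11am: (8am,9am,10am,12pm) (9am,8am,10am,12pm) (10am,8am,9am,12pm) (12pm,8am,9am,10am) — 4.
AllHands=12pm: (8am,9am,10am,11am) (9am,8am,10am,11am) (10am,8am,9am,11am) (11am,8am,9am,10am) — 4.
Summing: 4 + 4 + 4 + 4 + 4 = 20.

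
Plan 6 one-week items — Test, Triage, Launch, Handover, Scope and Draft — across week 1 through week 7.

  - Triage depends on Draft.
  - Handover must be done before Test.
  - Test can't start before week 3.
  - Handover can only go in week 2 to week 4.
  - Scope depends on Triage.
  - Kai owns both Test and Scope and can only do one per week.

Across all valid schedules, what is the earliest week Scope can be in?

Precedence pushes Scope to at least week 3.
Scope at week 3 is achievable: Handover=week 2, Launch=week 1, Scope=week 3, Triage=week 2, Test=week 4, Draft=week 1.

week 3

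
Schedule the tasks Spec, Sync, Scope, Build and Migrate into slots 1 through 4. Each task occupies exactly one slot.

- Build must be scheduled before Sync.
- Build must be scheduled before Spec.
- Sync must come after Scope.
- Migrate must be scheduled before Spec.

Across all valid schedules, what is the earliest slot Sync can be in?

Precedence pushes Sync to at least 2.
Sync at 2 is achievable: Build -> 1, Sync -> 2, Migrate -> 1, Scope -> 1, Spec -> 2.

2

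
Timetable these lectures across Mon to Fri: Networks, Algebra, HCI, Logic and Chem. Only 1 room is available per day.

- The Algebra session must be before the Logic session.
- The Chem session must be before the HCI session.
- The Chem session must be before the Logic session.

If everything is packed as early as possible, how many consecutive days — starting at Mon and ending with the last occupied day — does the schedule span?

5 days

The precedence chain requires at least 2 distinct days.
With at most 1 per day and 5 lectures, at least 5 days are needed.
5 works (last occupied day: Fri): for example Logic in Wed, Networks in Fri, Algebra in Tue, Chem in Mon, HCI in Thu.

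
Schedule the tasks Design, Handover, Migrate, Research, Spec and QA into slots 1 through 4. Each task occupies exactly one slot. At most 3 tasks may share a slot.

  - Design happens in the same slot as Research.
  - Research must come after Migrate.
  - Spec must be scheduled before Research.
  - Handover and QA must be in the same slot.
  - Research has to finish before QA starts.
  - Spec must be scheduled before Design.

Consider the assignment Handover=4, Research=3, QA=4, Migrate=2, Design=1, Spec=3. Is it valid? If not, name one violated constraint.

Design happens in the same slot as Research — violated.
Spec must be scheduled before Design — violated.
Research must come after Migrate — holds.
Handover and QA must be in the same slot — holds.
At most 3 tasks may share a slot — holds.
Spec must be scheduled before Research — violated.
Research has to finish before QA starts — holds.

No. Spec must be scheduled before Design is not satisfied.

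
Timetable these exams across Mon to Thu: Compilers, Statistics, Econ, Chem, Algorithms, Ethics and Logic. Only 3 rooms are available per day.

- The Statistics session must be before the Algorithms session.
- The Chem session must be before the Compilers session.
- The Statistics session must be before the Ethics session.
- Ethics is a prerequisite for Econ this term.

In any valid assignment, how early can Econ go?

Precedence pushes Econ to at least Wed.
Econ at Wed is achievable: Econ=Wed; Logic=Mon; Compilers=Tue; Statistics=Mon; Ethics=Tue; Algorithms=Tue; Chem=Mon.

Wed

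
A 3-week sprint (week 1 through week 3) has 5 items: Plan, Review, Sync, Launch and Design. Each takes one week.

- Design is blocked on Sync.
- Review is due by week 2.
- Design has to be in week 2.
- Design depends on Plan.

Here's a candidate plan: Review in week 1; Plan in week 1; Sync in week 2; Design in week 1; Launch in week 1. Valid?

Invalid. Design is blocked on Sync.

Design depends on Plan — violated.
Design has to be in week 2 — violated.
Review is due by week 2 — holds.
Design is blocked on Sync — violated.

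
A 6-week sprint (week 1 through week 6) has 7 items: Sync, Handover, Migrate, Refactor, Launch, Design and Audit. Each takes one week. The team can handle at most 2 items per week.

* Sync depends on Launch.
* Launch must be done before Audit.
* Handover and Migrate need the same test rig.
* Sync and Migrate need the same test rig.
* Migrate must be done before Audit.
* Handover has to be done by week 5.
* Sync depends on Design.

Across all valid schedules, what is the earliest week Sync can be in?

week 2

Precedence pushes Sync to at least week 2.
Sync at week 2 is achievable: Launch -> week 1, Refactor -> week 3, Sync -> week 2, Migrate -> week 3, Design -> week 1, Handover -> week 2, Audit -> week 4.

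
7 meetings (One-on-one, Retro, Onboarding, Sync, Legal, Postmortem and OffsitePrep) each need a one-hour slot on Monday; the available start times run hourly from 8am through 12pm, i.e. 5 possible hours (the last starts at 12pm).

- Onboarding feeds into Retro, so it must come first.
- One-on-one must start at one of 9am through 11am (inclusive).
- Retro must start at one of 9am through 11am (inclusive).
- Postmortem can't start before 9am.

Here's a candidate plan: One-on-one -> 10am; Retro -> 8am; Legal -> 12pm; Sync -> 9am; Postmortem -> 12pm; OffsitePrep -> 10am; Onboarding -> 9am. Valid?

No — it violates: Onboarding feeds into Retro, so it must come first

Retro must start at one of 9am through 11am (inclusive) — violated.
One-on-one must start at one of 9am through 11am (inclusive) — holds.
Onboarding feeds into Retro, so it must come first — violated.
Postmortem can't start before 9am — holds.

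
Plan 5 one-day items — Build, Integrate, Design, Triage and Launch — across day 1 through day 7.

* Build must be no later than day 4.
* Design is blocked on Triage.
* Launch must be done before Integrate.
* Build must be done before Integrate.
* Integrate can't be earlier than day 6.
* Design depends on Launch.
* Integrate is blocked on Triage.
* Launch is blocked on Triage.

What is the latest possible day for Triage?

day 5

Downstream work caps Triage at day 5.
Triage at day 5 is achievable: Integrate in day 7; Launch in day 6; Build in day 1; Design in day 7; Triage in day 5.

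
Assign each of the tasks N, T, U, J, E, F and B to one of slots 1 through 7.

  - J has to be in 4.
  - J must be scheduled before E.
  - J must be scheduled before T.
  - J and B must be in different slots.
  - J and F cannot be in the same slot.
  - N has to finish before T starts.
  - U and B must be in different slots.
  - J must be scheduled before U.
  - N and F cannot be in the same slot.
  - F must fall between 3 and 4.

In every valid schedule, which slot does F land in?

3

F's window is 3–4.
J is fixed at 4, and F can't share a slot with J.
So F must be 3.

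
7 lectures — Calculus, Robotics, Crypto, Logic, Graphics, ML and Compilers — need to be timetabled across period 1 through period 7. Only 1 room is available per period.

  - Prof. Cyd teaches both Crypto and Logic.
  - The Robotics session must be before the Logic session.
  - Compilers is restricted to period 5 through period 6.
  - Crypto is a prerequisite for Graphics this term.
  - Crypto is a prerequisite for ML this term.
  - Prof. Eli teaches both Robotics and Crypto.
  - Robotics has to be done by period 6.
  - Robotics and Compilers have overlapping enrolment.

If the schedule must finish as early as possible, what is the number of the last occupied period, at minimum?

period 7

The precedence chain requires at least 2 distinct periods.
With at most 1 per period and 7 lectures, at least 7 periods are needed.
Compilers can't be placed before period 5, so the schedule must run through at least period 5.
7 works (last occupied period: period 7): for example Calculus in period 7, Robotics in period 1, Compilers in period 5, ML in period 6, Graphics in period 4, Crypto in period 2, Logic in period 3.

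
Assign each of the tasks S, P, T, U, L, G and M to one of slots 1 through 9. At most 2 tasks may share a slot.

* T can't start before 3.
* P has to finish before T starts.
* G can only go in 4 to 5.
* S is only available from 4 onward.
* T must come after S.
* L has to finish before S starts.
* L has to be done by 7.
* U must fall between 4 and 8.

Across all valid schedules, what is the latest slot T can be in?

T is available from 3; precedence pushes T to at least 5.
T at 9 is achievable: G -> 4; L -> 1; P -> 1; M -> 2; U -> 4; S -> 5; T -> 9.

9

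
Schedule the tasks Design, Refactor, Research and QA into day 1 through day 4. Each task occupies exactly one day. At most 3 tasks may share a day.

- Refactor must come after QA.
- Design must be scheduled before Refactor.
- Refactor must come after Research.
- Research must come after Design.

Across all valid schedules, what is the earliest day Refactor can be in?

day 3

Precedence pushes Refactor to at least day 3.
Refactor at day 3 is achievable: Research -> day 2, Refactor -> day 3, Design -> day 1, QA -> day 1.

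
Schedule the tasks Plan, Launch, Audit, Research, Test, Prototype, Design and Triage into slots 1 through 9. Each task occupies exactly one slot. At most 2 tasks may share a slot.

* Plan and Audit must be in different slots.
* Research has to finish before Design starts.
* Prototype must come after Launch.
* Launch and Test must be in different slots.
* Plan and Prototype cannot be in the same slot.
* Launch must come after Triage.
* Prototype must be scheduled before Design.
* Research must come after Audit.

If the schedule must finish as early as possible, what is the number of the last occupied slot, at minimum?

slot 4

The precedence chain requires at least 4 distinct slots.
With at most 2 per slot and 8 tasks, at least 4 slots are needed.
4 works (last occupied slot: 4): for example Test -> 3; Design -> 4; Launch -> 2; Research -> 2; Plan -> 4; Triage -> 1; Audit -> 1; Prototype -> 3.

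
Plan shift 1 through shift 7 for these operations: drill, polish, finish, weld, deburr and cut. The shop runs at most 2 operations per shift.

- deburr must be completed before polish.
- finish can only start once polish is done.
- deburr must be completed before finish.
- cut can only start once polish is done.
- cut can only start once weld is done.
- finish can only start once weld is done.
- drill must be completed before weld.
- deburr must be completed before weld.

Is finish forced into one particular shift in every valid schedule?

finish can be shift 3 (e.g. finish in shift 3; polish in shift 2; weld in shift 2; drill in shift 1; cut in shift 3; deburr in shift 1) or shift 4 (e.g. polish=shift 2, cut=shift 3, drill=shift 1, weld=shift 2, deburr=shift 1, finish=shift 4).

No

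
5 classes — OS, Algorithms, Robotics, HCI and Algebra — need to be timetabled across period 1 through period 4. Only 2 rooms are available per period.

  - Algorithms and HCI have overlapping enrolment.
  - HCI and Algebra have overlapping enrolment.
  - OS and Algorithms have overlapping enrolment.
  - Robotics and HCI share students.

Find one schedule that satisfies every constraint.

Algebra -> period 2; HCI -> period 3; Algorithms -> period 2; Robotics -> period 1; OS -> period 1

Checking: Robotics(period 1) != HCI(period 3); Algorithms(period 2) != HCI(period 3); OS(period 1) != Algorithms(period 2); HCI(period 3) != Algebra(period 2); max 2 per period (cap 2).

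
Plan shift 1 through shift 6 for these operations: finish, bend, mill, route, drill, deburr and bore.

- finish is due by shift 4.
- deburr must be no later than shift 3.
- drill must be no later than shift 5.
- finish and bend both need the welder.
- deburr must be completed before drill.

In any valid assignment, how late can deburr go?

shift 3

Deburr's own window allows nothing later than shift 3.
deburr at shift 3 is achievable: bore in shift 1; bend in shift 2; route in shift 1; finish in shift 1; deburr in shift 3; mill in shift 1; drill in shift 4.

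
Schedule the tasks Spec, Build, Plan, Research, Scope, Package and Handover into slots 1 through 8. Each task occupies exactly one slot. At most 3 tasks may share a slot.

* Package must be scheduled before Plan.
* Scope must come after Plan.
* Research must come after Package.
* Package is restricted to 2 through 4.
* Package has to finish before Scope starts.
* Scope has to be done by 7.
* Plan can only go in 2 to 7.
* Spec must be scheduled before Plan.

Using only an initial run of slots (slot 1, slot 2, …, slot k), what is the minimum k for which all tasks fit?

The precedence chain requires at least 3 distinct slots.
With at most 3 per slot and 7 tasks, at least 3 slots are needed.
Propagating the time windows through the other constraints, Scope can't land before 4, so the schedule must run through at least slot 4.
4 works (last occupied slot: 4): for example Research -> 3; Build -> 1; Plan -> 3; Scope -> 4; Spec -> 1; Handover -> 1; Package -> 2.

4 slots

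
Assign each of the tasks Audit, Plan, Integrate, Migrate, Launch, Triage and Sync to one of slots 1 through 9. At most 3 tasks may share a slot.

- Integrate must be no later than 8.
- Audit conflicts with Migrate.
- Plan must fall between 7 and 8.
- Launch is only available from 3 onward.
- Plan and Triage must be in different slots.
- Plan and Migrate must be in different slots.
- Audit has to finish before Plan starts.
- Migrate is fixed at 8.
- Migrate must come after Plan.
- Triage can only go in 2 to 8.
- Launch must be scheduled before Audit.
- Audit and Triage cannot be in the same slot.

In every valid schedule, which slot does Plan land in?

7

Plan's window is 7–8.
Migrate is fixed at 8, and Plan can't share a slot with Migrate.
So Plan must be 7.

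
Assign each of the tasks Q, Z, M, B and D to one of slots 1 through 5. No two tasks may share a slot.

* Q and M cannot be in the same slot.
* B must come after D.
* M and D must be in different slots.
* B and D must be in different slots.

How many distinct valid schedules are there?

Splitting on Q: it can be 1 (12), 2 (12), 3 (12), 4 (12), 5 (12). Listing each branch's schedules as (Z, M, B, D):
Q=1: (2,3,5,4) (2,4,5,3) (2,5,4,3) (3,2,5,4) (3,4,5,2) (3,5,4,2) (4,2,5,3) (4,3,5,2) (4,5,3,2) (5,2,4,3) (5,3,4,2) (5,4,3,2) — 12.
Q=2: (1,3,5,4) (1,4,5,3) (1,5,4,3) (3,1,5,4) (3,4,5,1) (3,5,4,1) (4,1,5,3) (4,3,5,1) (4,5,3,1) (5,1,4,3) (5,3,4,1) (5,4,3,1) — 12.
Q=3: (1,2,5,4) (1,4,5,2) (1,5,4,2) (2,1,5,4) (2,4,5,1) (2,5,4,1) (4,1,5,2) (4,2,5,1) (4,5,2,1) (5,1,4,2) (5,2,4,1) (5,4,2,1) — 12.
Q=4: (1,2,5,3) (1,3,5,2) (1,5,3,2) (2,1,5,3) (2,3,5,1) (2,5,3,1) (3,1,5,2) (3,2,5,1) (3,5,2,1) (5,1,3,2) (5,2,3,1) (5,3,2,1) — 12.
Q=5: (1,2,4,3) (1,3,4,2) (1,4,3,2) (2,1,4,3) (2,3,4,1) (2,4,3,1) (3,1,4,2) (3,2,4,1) (3,4,2,1) (4,1,3,2) (4,2,3,1) (4,3,2,1) — 12.
Summing: 12 + 12 + 12 + 12 + 12 = 60.

60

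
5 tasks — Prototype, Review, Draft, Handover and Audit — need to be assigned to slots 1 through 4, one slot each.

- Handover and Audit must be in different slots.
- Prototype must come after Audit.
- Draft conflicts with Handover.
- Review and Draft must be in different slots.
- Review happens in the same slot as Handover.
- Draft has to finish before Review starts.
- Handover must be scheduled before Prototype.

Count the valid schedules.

7

Splitting on Prototype: it can be 3 (1), 4 (6). Listing each branch's schedules as (Review, Draft, Handover, Audit):
Prototype=3: (2,1,2,1) — 1.
Prototype=4: (2,1,2,1) (2,1,2,3) (3,1,3,1) (3,1,3,2) (3,2,3,1) (3,2,3,2) — 6.
Summing: 1 + 6 = 7.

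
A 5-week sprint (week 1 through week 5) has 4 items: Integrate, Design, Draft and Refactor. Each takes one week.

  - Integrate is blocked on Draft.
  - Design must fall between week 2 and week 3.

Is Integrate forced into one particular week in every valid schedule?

No

Integrate can be week 2 (e.g. Refactor in week 1, Design in week 2, Integrate in week 2, Draft in week 1) or week 3 (e.g. Integrate in week 3; Refactor in week 1; Design in week 2; Draft in week 1).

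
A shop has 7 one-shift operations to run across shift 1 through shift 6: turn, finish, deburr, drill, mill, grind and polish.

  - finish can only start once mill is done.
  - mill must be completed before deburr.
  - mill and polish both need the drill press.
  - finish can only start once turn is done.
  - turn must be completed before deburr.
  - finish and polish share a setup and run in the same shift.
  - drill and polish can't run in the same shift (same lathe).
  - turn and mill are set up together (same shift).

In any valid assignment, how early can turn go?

Downstream work caps turn at shift 5.
turn at shift 1 is achievable: drill in shift 1, turn in shift 1, finish in shift 2, mill in shift 1, deburr in shift 2, grind in shift 1, polish in shift 2.

shift 1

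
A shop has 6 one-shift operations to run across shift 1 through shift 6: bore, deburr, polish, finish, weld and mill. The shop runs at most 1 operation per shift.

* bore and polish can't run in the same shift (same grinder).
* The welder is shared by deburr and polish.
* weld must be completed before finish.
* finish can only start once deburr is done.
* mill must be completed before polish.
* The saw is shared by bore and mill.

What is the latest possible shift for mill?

Downstream work caps mill at shift 5.
mill at shift 5 is achievable: deburr -> shift 1; finish -> shift 3; polish -> shift 6; weld -> shift 2; bore -> shift 4; mill -> shift 5.

shift 5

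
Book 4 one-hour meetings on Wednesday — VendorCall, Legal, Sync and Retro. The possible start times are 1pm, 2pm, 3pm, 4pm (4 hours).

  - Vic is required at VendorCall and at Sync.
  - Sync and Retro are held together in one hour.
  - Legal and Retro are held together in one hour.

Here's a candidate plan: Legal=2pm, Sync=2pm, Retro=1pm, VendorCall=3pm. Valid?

No. Legal and Retro are held together in one hour is not satisfied.

Sync and Retro are held together in one hour — violated.
Vic is required at VendorCall and at Sync — holds.
Legal and Retro are held together in one hour — violated.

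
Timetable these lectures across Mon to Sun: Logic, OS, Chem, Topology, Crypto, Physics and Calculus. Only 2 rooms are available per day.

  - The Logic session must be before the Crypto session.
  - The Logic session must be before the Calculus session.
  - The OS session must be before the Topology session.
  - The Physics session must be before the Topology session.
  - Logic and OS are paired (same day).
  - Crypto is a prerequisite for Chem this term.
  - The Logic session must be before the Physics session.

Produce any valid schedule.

Logic -> Mon; Chem -> Wed; Physics -> Tue; OS -> Mon; Calculus -> Thu; Crypto -> Tue; Topology -> Wed

Checking: OS(Mon) before Topology(Wed); Crypto(Tue) before Chem(Wed); Logic(Mon) before Crypto(Tue); Logic(Mon) before Calculus(Thu); Physics(Tue) before Topology(Wed); Logic(Mon) before Physics(Tue); Logic = OS = Mon; max 2 per day (cap 2).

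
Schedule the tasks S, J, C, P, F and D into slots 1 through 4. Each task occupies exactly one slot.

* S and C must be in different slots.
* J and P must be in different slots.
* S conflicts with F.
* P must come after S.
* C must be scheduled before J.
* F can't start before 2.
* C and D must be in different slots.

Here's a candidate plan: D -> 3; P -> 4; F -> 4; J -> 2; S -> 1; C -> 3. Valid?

Invalid. C must be scheduled before J.

F can't start before 2 — holds.
C and D must be in different slots — violated.
S conflicts with F — holds.
C must be scheduled before J — violated.
J and P must be in different slots — holds.
S and C must be in different slots — holds.
P must come after S — holds.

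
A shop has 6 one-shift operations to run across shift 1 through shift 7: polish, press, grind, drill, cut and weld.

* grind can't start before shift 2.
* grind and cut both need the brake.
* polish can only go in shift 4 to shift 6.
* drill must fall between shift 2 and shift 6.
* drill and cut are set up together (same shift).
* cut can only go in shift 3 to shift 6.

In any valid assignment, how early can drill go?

shift 3

Drill is available from shift 2; drill must be in the same shift as cut, which can't be before shift 3, so drill is at least shift 3; drill's own window allows nothing later than shift 6.
drill at shift 3 is achievable: press -> shift 1, grind -> shift 2, drill -> shift 3, weld -> shift 1, cut -> shift 3, polish -> shift 4.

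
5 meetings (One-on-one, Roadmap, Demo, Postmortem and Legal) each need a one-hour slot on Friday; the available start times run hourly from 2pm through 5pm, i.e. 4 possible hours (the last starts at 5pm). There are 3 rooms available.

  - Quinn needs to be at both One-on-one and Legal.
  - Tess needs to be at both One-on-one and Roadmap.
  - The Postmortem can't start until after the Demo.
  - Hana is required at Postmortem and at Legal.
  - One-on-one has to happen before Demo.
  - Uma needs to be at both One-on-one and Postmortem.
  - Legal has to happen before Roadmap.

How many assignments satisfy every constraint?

Splitting on One-on-one: it can be 2pm (8), 3pm (3). Listing each branch's schedules as (Roadmap, Demo, Postmortem, Legal):
One-on-one=2pm: (4pm,3pm,4pm,3pm) (4pm,3pm,5pm,3pm) (4pm,4pm,5pm,3pm) (5pm,3pm,4pm,3pm) (5pm,3pm,5pm,3pm) (5pm,3pm,5pm,4pm) (5pm,4pm,5pm,3pm) (5pm,4pm,5pm,4pm) — 8.
One-on-one=3pm: (4pm,4pm,5pm,2pm) (5pm,4pm,5pm,2pm) (5pm,4pm,5pm,4pm) — 3.
Summing: 8 + 3 = 11.

11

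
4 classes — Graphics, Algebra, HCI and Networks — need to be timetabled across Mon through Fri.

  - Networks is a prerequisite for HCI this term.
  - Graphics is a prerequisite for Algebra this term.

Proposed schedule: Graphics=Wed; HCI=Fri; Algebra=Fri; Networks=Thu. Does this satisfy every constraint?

Networks is a prerequisite for HCI this term — holds.
Graphics is a prerequisite for Algebra this term — holds.

Yes, all constraints hold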